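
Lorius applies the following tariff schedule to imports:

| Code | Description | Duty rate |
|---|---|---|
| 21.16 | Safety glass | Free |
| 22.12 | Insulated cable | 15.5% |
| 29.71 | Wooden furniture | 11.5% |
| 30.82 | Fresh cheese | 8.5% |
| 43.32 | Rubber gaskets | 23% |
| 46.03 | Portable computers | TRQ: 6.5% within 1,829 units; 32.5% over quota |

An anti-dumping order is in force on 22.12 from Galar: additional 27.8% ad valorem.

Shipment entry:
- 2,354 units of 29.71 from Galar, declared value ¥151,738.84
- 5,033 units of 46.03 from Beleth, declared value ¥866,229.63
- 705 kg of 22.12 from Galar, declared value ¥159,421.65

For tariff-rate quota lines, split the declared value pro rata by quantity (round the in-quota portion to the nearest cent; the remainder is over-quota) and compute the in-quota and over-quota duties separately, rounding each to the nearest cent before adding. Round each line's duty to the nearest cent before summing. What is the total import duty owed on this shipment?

¥286,158.98

Line 1 (29.71, Galar, 2,354 units, ¥151,738.84):
Base rate for 29.71 is 11.5%.
Duty = ¥151,738.84 × 11.5% = ¥17,449.97.
Line 2 (46.03, Beleth, 5,033 units, ¥866,229.63):
Code 46.03 is under a tariff-rate quota (threshold 1,829 units). In-quota: 1,829 units at 6.5%; over-quota: 3,204 units at 32.5%.
Pro-rata value split: in-quota = ¥866,229.63 × 1,829/5,033 = ¥314,789.19; over-quota = ¥866,229.63 − ¥314,789.19 = ¥551,440.44.
In-quota duty = ¥314,789.19 × 6.5% = ¥20,461.30. Over-quota duty = ¥551,440.44 × 32.5% = ¥179,218.14.
Line duty = ¥20,461.30 + ¥179,218.14 = ¥199,679.44.
Line 3 (22.12, Galar, 705 kg, ¥159,421.65):
Base rate for 22.12 is 15.5%.
Additional duty on 22.12 from Galar: +27.8%. Applied ad valorem rate: 15.5% + 27.8% = 43.3%.
Duty = ¥159,421.65 × 43.3% = ¥69,029.57.
Total = ¥17,449.97 + ¥199,679.44 + ¥69,029.57 = ¥286,158.98.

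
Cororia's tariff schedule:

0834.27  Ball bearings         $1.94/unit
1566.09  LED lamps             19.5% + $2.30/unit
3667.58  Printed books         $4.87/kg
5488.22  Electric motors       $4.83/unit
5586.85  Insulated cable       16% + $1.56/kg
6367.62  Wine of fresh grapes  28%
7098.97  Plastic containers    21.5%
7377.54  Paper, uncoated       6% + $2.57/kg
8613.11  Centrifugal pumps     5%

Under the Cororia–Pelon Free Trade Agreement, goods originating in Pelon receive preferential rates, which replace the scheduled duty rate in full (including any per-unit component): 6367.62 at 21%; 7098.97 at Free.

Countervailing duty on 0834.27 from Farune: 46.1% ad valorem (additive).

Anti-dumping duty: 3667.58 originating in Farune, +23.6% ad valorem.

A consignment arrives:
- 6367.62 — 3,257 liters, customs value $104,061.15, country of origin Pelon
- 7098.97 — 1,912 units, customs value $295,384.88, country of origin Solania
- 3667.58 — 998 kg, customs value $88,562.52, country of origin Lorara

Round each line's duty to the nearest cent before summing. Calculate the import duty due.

Line 1 (6367.62, Pelon, 3,257 liters, $104,061.15):
Base rate for 6367.62 is 28%.
Origin Pelon qualifies under the Cororia–Pelon agreement and 6367.62 is covered: preferential rate 21% applies instead.
Duty = $104,061.15 × 21% = $21,852.84.
Line 2 (7098.97, Solania, 1,912 units, $295,384.88):
Base rate for 7098.97 is 21.5%.
7098.97 has an FTA preferential rate, but origin Solania is not Pelon; base rate stands.
Duty = $295,384.88 × 21.5% = $63,507.75.
Line 3 (3667.58, Lorara, 998 kg, $88,562.52):
Base rate for 3667.58 is $4.87/kg.
The additional-duty order on 3667.58 targets Farune, not Lorara; it does not apply.
Duty = 998 × $4.87 = $4,860.26.
Total = $21,852.84 + $63,507.75 + $4,860.26 = $90,220.85.

$90,220.85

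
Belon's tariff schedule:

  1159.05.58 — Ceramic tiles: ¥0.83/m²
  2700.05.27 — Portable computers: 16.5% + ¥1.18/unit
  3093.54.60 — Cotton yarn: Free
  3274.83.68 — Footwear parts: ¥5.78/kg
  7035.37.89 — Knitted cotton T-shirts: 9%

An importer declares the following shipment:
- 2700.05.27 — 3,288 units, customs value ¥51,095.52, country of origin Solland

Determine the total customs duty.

Line 1 (2700.05.27, Solland, 3,288 units, ¥51,095.52):
Base rate for 2700.05.27 is 16.5% + ¥1.18/unit.
Duty = ¥51,095.52 × 16.5% + 3,288 × ¥1.18 = ¥12,310.60.

¥12,310.60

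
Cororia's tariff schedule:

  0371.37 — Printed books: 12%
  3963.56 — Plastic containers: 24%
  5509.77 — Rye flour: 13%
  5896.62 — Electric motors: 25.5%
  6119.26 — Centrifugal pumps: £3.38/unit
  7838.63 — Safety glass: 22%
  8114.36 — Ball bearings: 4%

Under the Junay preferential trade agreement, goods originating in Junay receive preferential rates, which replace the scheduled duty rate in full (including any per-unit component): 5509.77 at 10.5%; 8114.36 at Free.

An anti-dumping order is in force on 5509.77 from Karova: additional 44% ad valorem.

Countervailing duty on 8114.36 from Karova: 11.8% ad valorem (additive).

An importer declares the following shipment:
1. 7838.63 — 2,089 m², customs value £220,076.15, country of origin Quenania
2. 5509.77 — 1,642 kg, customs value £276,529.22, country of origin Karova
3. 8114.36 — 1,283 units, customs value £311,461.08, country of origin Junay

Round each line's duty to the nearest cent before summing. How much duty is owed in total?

£206,038.41

Line 1 (7838.63, Quenania, 2,089 m², £220,076.15):
Base rate for 7838.63 is 22%.
Duty = £220,076.15 × 22% = £48,416.75.
Line 2 (5509.77, Karova, 1,642 kg, £276,529.22):
Base rate for 5509.77 is 13%.
5509.77 has an FTA preferential rate, but origin Karova is not Junay; base rate stands.
Additional duty on 5509.77 from Karova: +44%. Applied ad valorem rate: 13% + 44% = 57%.
Duty = £276,529.22 × 57% = £157,621.66.
Line 3 (8114.36, Junay, 1,283 units, £311,461.08):
Base rate for 8114.36 is 4%.
Origin Junay qualifies under the Cororia–Junay agreement and 8114.36 is covered: preferential rate Free applies instead.
The additional-duty order on 8114.36 targets Karova, not Junay; it does not apply.
Duty = £311,461.08 × 0% = £0.00.
Total = £48,416.75 + £157,621.66 + £0.00 = £206,038.41.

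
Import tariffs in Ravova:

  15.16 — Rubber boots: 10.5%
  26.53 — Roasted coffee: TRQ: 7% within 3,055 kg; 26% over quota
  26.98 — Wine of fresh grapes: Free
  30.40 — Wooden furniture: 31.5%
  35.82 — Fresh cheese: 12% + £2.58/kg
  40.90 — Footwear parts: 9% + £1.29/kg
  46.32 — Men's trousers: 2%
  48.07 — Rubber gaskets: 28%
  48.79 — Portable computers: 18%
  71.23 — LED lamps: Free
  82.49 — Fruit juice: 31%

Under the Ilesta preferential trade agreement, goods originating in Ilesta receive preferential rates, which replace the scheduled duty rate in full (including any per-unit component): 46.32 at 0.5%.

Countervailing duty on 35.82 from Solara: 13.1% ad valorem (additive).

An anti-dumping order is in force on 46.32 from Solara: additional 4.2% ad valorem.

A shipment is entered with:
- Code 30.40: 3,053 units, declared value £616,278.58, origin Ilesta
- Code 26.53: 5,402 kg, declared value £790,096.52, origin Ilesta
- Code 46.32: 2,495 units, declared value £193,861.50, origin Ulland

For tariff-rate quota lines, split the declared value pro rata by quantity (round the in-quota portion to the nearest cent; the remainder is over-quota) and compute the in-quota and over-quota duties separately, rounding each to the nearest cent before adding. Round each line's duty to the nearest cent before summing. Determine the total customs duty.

£318,533.46

Line 1 (30.40, Ilesta, 3,053 units, £616,278.58):
Base rate for 30.40 is 31.5%.
Origin Ilesta is the FTA partner but 30.40 is not on the preference list; base rate stands.
Duty = £616,278.58 × 31.5% = £194,127.75.
Line 2 (26.53, Ilesta, 5,402 kg, £790,096.52):
Code 26.53 is under a tariff-rate quota (threshold 3,055 kg). In-quota: 3,055 kg at 7%; over-quota: 2,347 kg at 26%.
Pro-rata value split: in-quota = £790,096.52 × 3,055/5,402 = £446,824.30; over-quota = £790,096.52 − £446,824.30 = £343,272.22.
In-quota duty = £446,824.30 × 7% = £31,277.70. Over-quota duty = £343,272.22 × 26% = £89,250.78.
Line duty = £31,277.70 + £89,250.78 = £120,528.48.
Line 3 (46.32, Ulland, 2,495 units, £193,861.50):
Base rate for 46.32 is 2%.
46.32 has an FTA preferential rate, but origin Ulland is not Ilesta; base rate stands.
The additional-duty order on 46.32 targets Solara, not Ulland; it does not apply.
Duty = £193,861.50 × 2% = £3,877.23.
Total = £194,127.75 + £120,528.48 + £3,877.23 = £318,533.46.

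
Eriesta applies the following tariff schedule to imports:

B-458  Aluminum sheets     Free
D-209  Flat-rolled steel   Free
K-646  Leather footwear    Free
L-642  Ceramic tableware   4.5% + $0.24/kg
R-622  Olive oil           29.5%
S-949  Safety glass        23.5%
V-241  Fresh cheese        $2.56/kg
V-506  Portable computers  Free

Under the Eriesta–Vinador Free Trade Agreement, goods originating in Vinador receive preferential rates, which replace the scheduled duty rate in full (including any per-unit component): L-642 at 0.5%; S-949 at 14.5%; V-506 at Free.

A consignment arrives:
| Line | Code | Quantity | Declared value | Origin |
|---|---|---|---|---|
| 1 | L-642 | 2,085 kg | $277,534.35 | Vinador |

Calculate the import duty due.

$1,387.67

Line 1 (L-642, Vinador, 2,085 kg, $277,534.35):
Base rate for L-642 is 4.5% + $0.24/kg.
Origin Vinador qualifies under the Eriesta–Vinador agreement and L-642 is covered: preferential rate 0.5% applies instead.
Duty = $277,534.35 × 0.5% = $1,387.67.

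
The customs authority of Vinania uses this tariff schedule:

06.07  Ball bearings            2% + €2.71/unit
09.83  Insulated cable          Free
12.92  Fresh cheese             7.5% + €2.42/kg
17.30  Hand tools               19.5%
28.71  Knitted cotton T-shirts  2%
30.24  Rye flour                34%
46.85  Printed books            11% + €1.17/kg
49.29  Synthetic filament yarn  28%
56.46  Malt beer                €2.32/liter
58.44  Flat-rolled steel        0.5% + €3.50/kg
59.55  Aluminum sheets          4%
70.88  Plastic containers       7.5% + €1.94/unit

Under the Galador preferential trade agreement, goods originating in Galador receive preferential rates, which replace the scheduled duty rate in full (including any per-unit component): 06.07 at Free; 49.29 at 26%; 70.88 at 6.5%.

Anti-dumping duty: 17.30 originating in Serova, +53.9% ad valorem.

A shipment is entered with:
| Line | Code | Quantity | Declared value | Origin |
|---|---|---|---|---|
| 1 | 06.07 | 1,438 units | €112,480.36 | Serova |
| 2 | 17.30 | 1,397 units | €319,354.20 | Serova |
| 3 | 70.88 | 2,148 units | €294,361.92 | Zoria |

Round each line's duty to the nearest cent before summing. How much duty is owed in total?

€266,796.83

Line 1 (06.07, Serova, 1,438 units, €112,480.36):
Base rate for 06.07 is 2% + €2.71/unit.
06.07 has an FTA preferential rate, but origin Serova is not Galador; base rate stands.
Duty = €112,480.36 × 2% + 1,438 × €2.71 = €6,146.59.
Line 2 (17.30, Serova, 1,397 units, €319,354.20):
Base rate for 17.30 is 19.5%.
Additional duty on 17.30 from Serova: +53.9%. Applied ad valorem rate: 19.5% + 53.9% = 73.4%.
Duty = €319,354.20 × 73.4% = €234,405.98.
Line 3 (70.88, Zoria, 2,148 units, €294,361.92):
Base rate for 70.88 is 7.5% + €1.94/unit.
70.88 has an FTA preferential rate, but origin Zoria is not Galador; base rate stands.
Duty = €294,361.92 × 7.5% + 2,148 × €1.94 = €26,244.26.
Total = €6,146.59 + €234,405.98 + €26,244.26 = €266,796.83.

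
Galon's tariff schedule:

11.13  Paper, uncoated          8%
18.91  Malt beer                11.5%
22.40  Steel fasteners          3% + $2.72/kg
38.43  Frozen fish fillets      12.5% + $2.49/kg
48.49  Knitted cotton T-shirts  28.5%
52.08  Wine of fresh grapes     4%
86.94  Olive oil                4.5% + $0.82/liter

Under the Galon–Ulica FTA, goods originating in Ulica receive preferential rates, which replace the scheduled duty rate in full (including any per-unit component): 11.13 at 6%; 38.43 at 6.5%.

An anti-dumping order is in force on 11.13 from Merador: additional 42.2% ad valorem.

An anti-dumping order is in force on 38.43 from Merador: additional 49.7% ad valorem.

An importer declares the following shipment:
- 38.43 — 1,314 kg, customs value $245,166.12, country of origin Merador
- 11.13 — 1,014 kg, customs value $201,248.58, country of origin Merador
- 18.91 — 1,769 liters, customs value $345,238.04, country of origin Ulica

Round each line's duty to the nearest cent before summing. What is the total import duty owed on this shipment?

Line 1 (38.43, Merador, 1,314 kg, $245,166.12):
Base rate for 38.43 is 12.5% + $2.49/kg.
38.43 has an FTA preferential rate, but origin Merador is not Ulica; base rate stands.
Additional duty on 38.43 from Merador: +49.7%. Applied ad valorem rate: 12.5% + 49.7% = 62.2%.
Duty = $245,166.12 × 62.2% + 1,314 × $2.49 = $155,765.19.
Line 2 (11.13, Merador, 1,014 kg, $201,248.58):
Base rate for 11.13 is 8%.
11.13 has an FTA preferential rate, but origin Merador is not Ulica; base rate stands.
Additional duty on 11.13 from Merador: +42.2%. Applied ad valorem rate: 8% + 42.2% = 50.2%.
Duty = $201,248.58 × 50.2% = $101,026.79.
Line 3 (18.91, Ulica, 1,769 liters, $345,238.04):
Base rate for 18.91 is 11.5%.
Origin Ulica is the FTA partner but 18.91 is not on the preference list; base rate stands.
Duty = $345,238.04 × 11.5% = $39,702.37.
Total = $155,765.19 + $101,026.79 + $39,702.37 = $296,494.35.

$296,494.35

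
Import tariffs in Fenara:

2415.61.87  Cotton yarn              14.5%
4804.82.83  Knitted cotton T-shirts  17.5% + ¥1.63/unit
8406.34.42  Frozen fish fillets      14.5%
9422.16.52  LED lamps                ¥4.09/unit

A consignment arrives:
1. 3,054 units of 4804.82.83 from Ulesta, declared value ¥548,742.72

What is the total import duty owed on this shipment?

¥101,008.00

Line 1 (4804.82.83, Ulesta, 3,054 units, ¥548,742.72):
Base rate for 4804.82.83 is 17.5% + ¥1.63/unit.
Duty = ¥548,742.72 × 17.5% + 3,054 × ¥1.63 = ¥101,008.00.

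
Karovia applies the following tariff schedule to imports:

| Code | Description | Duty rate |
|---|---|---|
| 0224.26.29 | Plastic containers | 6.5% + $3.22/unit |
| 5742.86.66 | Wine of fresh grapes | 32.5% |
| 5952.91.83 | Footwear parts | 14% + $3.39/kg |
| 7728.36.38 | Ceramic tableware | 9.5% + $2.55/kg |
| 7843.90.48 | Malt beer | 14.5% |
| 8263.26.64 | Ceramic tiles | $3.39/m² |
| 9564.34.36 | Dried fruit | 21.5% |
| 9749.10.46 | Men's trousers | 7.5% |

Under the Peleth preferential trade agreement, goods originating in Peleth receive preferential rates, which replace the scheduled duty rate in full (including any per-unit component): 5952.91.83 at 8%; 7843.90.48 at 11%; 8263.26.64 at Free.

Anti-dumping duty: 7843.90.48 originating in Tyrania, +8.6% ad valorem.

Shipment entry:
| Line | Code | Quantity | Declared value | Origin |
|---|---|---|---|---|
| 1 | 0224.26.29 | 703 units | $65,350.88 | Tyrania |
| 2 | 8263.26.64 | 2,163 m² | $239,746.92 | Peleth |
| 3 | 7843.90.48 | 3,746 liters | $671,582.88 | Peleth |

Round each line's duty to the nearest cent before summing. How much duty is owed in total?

Line 1 (0224.26.29, Tyrania, 703 units, $65,350.88):
Base rate for 0224.26.29 is 6.5% + $3.22/unit.
Duty = $65,350.88 × 6.5% + 703 × $3.22 = $6,511.47.
Line 2 (8263.26.64, Peleth, 2,163 m², $239,746.92):
Base rate for 8263.26.64 is $3.39/m².
Origin Peleth qualifies under the Karovia–Peleth agreement and 8263.26.64 is covered: preferential rate Free applies instead.
Duty = $239,746.92 × 0% = $0.00.
Line 3 (7843.90.48, Peleth, 3,746 liters, $671,582.88):
Base rate for 7843.90.48 is 14.5%.
Origin Peleth qualifies under the Karovia–Peleth agreement and 7843.90.48 is covered: preferential rate 11% applies instead.
The additional-duty order on 7843.90.48 targets Tyrania, not Peleth; it does not apply.
Duty = $671,582.88 × 11% = $73,874.12.
Total = $6,511.47 + $0.00 + $73,874.12 = $80,385.59.

$80,385.59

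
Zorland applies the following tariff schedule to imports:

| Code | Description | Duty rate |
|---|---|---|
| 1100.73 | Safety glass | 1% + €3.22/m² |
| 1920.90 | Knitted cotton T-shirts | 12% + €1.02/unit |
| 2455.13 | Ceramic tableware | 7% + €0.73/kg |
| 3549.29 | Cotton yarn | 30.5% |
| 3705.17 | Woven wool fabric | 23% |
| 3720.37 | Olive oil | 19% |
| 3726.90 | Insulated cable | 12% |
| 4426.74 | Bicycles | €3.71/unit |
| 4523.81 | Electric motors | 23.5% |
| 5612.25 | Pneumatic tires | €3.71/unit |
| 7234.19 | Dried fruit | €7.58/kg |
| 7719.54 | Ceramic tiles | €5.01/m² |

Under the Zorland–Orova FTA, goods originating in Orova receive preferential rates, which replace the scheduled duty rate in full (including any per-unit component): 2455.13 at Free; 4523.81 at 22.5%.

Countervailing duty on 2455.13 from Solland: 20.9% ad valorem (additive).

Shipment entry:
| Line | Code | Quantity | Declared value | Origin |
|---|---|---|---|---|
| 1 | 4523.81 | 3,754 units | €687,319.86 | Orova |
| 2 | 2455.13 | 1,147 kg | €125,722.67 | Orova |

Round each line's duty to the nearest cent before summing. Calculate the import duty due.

Line 1 (4523.81, Orova, 3,754 units, €687,319.86):
Base rate for 4523.81 is 23.5%.
Origin Orova qualifies under the Zorland–Orova agreement and 4523.81 is covered: preferential rate 22.5% applies instead.
Duty = €687,319.86 × 22.5% = €154,646.97.
Line 2 (2455.13, Orova, 1,147 kg, €125,722.67):
Base rate for 2455.13 is 7% + €0.73/kg.
Origin Orova qualifies under the Zorland–Orova agreement and 2455.13 is covered: preferential rate Free applies instead.
The additional-duty order on 2455.13 targets Solland, not Orova; it does not apply.
Duty = €125,722.67 × 0% = €0.00.
Total = €154,646.97 + €0.00 = €154,646.97.

€154,646.97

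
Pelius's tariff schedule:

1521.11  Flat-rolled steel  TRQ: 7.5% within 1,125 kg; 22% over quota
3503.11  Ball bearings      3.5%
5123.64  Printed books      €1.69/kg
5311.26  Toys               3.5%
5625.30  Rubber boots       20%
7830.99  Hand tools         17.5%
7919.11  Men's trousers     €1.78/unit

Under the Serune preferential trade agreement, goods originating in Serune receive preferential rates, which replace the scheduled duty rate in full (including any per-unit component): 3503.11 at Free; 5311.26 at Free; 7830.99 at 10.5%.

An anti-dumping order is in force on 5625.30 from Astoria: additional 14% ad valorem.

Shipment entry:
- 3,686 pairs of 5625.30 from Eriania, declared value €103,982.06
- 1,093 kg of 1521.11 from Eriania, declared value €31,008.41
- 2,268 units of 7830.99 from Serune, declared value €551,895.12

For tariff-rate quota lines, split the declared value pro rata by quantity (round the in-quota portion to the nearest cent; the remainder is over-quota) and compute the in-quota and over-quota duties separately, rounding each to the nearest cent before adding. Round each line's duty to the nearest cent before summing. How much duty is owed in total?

€81,071.03

Line 1 (5625.30, Eriania, 3,686 pairs, €103,982.06):
Base rate for 5625.30 is 20%.
The additional-duty order on 5625.30 targets Astoria, not Eriania; it does not apply.
Duty = €103,982.06 × 20% = €20,796.41.
Line 2 (1521.11, Eriania, 1,093 kg, €31,008.41):
Code 1521.11 is under a tariff-rate quota (threshold 1,125 kg). Quantity 1,093 kg is within the quota, so the in-quota rate 7.5% applies to the full value.
Duty = €31,008.41 × 7.5% = €2,325.63.
Line 3 (7830.99, Serune, 2,268 units, €551,895.12):
Base rate for 7830.99 is 17.5%.
Origin Serune qualifies under the Pelius–Serune agreement and 7830.99 is covered: preferential rate 10.5% applies instead.
Duty = €551,895.12 × 10.5% = €57,948.99.
Total = €20,796.41 + €2,325.63 + €57,948.99 = €81,071.03.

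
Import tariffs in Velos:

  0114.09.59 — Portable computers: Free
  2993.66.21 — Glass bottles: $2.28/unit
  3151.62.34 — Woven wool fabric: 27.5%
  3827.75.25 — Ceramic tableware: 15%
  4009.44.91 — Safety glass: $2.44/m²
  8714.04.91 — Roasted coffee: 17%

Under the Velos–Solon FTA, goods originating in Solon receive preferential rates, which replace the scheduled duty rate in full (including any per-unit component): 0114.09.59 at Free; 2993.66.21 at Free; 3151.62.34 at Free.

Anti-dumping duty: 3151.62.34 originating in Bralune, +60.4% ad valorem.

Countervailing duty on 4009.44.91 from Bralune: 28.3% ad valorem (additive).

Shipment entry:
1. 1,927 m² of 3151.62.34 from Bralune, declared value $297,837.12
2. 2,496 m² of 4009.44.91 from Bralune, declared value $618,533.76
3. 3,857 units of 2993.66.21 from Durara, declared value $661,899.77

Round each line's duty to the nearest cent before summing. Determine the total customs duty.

Line 1 (3151.62.34, Bralune, 1,927 m², $297,837.12):
Base rate for 3151.62.34 is 27.5%.
3151.62.34 has an FTA preferential rate, but origin Bralune is not Solon; base rate stands.
Additional duty on 3151.62.34 from Bralune: +60.4%. Applied ad valorem rate: 27.5% + 60.4% = 87.9%.
Duty = $297,837.12 × 87.9% = $261,798.83.
Line 2 (4009.44.91, Bralune, 2,496 m², $618,533.76):
Base rate for 4009.44.91 is $2.44/m².
Additional duty on 4009.44.91 from Bralune: +28.3% ad valorem. Applied ad valorem rate = 28.3%.
Duty = $618,533.76 × 28.3% + 2,496 × $2.44 = $181,135.29.
Line 3 (2993.66.21, Durara, 3,857 units, $661,899.77):
Base rate for 2993.66.21 is $2.28/unit.
2993.66.21 has an FTA preferential rate, but origin Durara is not Solon; base rate stands.
Duty = 3,857 × $2.28 = $8,793.96.
Total = $261,798.83 + $181,135.29 + $8,793.96 = $451,728.08.

$451,728.08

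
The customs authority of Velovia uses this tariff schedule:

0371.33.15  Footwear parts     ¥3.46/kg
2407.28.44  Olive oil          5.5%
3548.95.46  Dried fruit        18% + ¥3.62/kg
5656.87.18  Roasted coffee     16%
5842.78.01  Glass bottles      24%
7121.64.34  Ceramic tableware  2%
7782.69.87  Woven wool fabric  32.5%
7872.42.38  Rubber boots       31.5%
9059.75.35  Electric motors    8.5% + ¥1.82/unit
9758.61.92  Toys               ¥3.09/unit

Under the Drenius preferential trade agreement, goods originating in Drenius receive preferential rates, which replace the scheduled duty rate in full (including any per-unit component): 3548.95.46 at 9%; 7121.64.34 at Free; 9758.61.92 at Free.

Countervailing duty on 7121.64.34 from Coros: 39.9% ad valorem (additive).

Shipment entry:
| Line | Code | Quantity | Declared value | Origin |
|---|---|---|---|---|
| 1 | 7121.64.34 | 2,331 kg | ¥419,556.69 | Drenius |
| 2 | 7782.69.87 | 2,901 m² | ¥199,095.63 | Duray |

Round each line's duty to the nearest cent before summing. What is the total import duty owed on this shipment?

¥64,706.08

Line 1 (7121.64.34, Drenius, 2,331 kg, ¥419,556.69):
Base rate for 7121.64.34 is 2%.
Origin Drenius qualifies under the Velovia–Drenius agreement and 7121.64.34 is covered: preferential rate Free applies instead.
The additional-duty order on 7121.64.34 targets Coros, not Drenius; it does not apply.
Duty = ¥419,556.69 × 0% = ¥0.00.
Line 2 (7782.69.87, Duray, 2,901 m², ¥199,095.63):
Base rate for 7782.69.87 is 32.5%.
Duty = ¥199,095.63 × 32.5% = ¥64,706.08.
Total = ¥0.00 + ¥64,706.08 = ¥64,706.08.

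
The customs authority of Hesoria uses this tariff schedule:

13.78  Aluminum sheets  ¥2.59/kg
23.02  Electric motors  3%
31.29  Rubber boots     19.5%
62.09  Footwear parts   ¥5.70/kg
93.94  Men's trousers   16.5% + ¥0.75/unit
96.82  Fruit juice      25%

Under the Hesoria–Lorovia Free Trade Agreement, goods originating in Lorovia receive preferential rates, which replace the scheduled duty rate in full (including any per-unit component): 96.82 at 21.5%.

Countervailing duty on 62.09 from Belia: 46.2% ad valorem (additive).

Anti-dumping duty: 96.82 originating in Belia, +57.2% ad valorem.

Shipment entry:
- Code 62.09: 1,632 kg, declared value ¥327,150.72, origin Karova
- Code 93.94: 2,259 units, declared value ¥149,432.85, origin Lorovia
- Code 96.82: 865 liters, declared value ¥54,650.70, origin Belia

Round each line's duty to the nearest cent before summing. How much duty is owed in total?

Line 1 (62.09, Karova, 1,632 kg, ¥327,150.72):
Base rate for 62.09 is ¥5.70/kg.
The additional-duty order on 62.09 targets Belia, not Karova; it does not apply.
Duty = 1,632 × ¥5.70 = ¥9,302.40.
Line 2 (93.94, Lorovia, 2,259 units, ¥149,432.85):
Base rate for 93.94 is 16.5% + ¥0.75/unit.
Origin Lorovia is the FTA partner but 93.94 is not on the preference list; base rate stands.
Duty = ¥149,432.85 × 16.5% + 2,259 × ¥0.75 = ¥26,350.67.
Line 3 (96.82, Belia, 865 liters, ¥54,650.70):
Base rate for 96.82 is 25%.
96.82 has an FTA preferential rate, but origin Belia is not Lorovia; base rate stands.
Additional duty on 96.82 from Belia: +57.2%. Applied ad valorem rate: 25% + 57.2% = 82.2%.
Duty = ¥54,650.70 × 82.2% = ¥44,922.88.
Total = ¥9,302.40 + ¥26,350.67 + ¥44,922.88 = ¥80,575.95.

¥80,575.95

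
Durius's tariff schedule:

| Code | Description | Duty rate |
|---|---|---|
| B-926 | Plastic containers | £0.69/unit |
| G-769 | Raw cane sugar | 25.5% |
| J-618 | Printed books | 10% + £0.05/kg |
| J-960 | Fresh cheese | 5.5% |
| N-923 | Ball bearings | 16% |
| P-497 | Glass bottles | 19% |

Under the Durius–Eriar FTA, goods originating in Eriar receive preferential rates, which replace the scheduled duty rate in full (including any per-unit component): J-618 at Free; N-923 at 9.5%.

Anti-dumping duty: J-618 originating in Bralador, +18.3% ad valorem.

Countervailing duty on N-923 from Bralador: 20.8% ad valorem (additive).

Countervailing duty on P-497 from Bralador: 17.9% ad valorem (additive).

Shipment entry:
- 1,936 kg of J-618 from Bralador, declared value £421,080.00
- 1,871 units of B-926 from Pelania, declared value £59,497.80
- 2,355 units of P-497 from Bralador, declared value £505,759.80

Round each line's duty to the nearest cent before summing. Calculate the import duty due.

Line 1 (J-618, Bralador, 1,936 kg, £421,080.00):
Base rate for J-618 is 10% + £0.05/kg.
J-618 has an FTA preferential rate, but origin Bralador is not Eriar; base rate stands.
Additional duty on J-618 from Bralador: +18.3%. Applied ad valorem rate: 10% + 18.3% = 28.3%.
Duty = £421,080.00 × 28.3% + 1,936 × £0.05 = £119,262.44.
Line 2 (B-926, Pelania, 1,871 units, £59,497.80):
Base rate for B-926 is £0.69/unit.
Duty = 1,871 × £0.69 = £1,290.99.
Line 3 (P-497, Bralador, 2,355 units, £505,759.80):
Base rate for P-497 is 19%.
Additional duty on P-497 from Bralador: +17.9%. Applied ad valorem rate: 19% + 17.9% = 36.9%.
Duty = £505,759.80 × 36.9% = £186,625.37.
Total = £119,262.44 + £1,290.99 + £186,625.37 = £307,178.80.

£307,178.80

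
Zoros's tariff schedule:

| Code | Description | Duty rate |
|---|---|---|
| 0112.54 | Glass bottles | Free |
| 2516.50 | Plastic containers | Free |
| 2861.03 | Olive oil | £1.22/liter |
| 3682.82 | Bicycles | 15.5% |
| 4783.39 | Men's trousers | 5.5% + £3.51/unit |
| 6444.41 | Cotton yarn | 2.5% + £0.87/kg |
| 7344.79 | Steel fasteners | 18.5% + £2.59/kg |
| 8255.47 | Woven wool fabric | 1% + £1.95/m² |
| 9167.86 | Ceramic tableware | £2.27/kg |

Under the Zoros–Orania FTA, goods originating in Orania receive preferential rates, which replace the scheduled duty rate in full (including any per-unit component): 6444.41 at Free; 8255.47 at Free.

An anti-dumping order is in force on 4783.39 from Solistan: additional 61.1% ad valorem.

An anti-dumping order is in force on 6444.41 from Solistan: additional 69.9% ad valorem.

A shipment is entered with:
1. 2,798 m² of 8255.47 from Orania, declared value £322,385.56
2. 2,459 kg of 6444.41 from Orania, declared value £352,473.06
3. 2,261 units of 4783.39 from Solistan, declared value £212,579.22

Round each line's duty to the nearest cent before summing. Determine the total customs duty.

£149,513.87

Line 1 (8255.47, Orania, 2,798 m², £322,385.56):
Base rate for 8255.47 is 1% + £1.95/m².
Origin Orania qualifies under the Zoros–Orania agreement and 8255.47 is covered: preferential rate Free applies instead.
Duty = £322,385.56 × 0% = £0.00.
Line 2 (6444.41, Orania, 2,459 kg, £352,473.06):
Base rate for 6444.41 is 2.5% + £0.87/kg.
Origin Orania qualifies under the Zoros–Orania agreement and 6444.41 is covered: preferential rate Free applies instead.
The additional-duty order on 6444.41 targets Solistan, not Orania; it does not apply.
Duty = £352,473.06 × 0% = £0.00.
Line 3 (4783.39, Solistan, 2,261 units, £212,579.22):
Base rate for 4783.39 is 5.5% + £3.51/unit.
Additional duty on 4783.39 from Solistan: +61.1%. Applied ad valorem rate: 5.5% + 61.1% = 66.6%.
Duty = £212,579.22 × 66.6% + 2,261 × £3.51 = £149,513.87.
Total = £0.00 + £0.00 + £149,513.87 = £149,513.87.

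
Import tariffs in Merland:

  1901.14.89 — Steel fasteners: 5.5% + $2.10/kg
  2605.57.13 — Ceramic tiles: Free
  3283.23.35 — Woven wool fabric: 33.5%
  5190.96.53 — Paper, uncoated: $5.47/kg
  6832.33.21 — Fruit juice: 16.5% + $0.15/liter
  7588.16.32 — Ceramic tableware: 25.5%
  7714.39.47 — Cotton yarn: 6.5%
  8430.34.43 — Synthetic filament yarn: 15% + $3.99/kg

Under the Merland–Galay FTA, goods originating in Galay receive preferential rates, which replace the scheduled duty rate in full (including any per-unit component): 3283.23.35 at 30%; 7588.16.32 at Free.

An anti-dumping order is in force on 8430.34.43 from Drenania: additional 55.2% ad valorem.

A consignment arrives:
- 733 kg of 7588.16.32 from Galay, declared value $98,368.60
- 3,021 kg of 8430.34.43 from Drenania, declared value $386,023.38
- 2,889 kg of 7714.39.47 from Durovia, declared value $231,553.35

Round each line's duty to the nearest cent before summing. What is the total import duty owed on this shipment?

Line 1 (7588.16.32, Galay, 733 kg, $98,368.60):
Base rate for 7588.16.32 is 25.5%.
Origin Galay qualifies under the Merland–Galay agreement and 7588.16.32 is covered: preferential rate Free applies instead.
Duty = $98,368.60 × 0% = $0.00.
Line 2 (8430.34.43, Drenania, 3,021 kg, $386,023.38):
Base rate for 8430.34.43 is 15% + $3.99/kg.
Additional duty on 8430.34.43 from Drenania: +55.2%. Applied ad valorem rate: 15% + 55.2% = 70.2%.
Duty = $386,023.38 × 70.2% + 3,021 × $3.99 = $283,042.20.
Line 3 (7714.39.47, Durovia, 2,889 kg, $231,553.35):
Base rate for 7714.39.47 is 6.5%.
Duty = $231,553.35 × 6.5% = $15,050.97.
Total = $0.00 + $283,042.20 + $15,050.97 = $298,093.17.

$298,093.17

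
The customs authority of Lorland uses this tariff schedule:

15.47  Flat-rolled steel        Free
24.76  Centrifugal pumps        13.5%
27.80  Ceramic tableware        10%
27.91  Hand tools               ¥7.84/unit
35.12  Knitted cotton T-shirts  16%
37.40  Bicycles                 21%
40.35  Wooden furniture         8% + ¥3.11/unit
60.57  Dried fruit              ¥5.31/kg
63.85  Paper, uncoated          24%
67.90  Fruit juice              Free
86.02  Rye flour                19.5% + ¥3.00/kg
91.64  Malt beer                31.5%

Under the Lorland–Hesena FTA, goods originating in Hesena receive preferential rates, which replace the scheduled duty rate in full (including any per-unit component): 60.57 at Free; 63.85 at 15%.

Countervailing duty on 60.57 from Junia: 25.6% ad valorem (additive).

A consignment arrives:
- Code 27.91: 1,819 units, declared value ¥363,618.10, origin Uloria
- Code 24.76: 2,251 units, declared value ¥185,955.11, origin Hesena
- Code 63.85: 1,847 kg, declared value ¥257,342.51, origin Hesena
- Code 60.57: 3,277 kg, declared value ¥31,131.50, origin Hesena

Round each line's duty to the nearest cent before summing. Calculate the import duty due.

¥77,966.28

Line 1 (27.91, Uloria, 1,819 units, ¥363,618.10):
Base rate for 27.91 is ¥7.84/unit.
Duty = 1,819 × ¥7.84 = ¥14,260.96.
Line 2 (24.76, Hesena, 2,251 units, ¥185,955.11):
Base rate for 24.76 is 13.5%.
Origin Hesena is the FTA partner but 24.76 is not on the preference list; base rate stands.
Duty = ¥185,955.11 × 13.5% = ¥25,103.94.
Line 3 (63.85, Hesena, 1,847 kg, ¥257,342.51):
Base rate for 63.85 is 24%.
Origin Hesena qualifies under the Lorland–Hesena agreement and 63.85 is covered: preferential rate 15% applies instead.
Duty = ¥257,342.51 × 15% = ¥38,601.38.
Line 4 (60.57, Hesena, 3,277 kg, ¥31,131.50):
Base rate for 60.57 is ¥5.31/kg.
Origin Hesena qualifies under the Lorland–Hesena agreement and 60.57 is covered: preferential rate Free applies instead.
The additional-duty order on 60.57 targets Junia, not Hesena; it does not apply.
Duty = ¥31,131.50 × 0% = ¥0.00.
Total = ¥14,260.96 + ¥25,103.94 + ¥38,601.38 + ¥0.00 = ¥77,966.28.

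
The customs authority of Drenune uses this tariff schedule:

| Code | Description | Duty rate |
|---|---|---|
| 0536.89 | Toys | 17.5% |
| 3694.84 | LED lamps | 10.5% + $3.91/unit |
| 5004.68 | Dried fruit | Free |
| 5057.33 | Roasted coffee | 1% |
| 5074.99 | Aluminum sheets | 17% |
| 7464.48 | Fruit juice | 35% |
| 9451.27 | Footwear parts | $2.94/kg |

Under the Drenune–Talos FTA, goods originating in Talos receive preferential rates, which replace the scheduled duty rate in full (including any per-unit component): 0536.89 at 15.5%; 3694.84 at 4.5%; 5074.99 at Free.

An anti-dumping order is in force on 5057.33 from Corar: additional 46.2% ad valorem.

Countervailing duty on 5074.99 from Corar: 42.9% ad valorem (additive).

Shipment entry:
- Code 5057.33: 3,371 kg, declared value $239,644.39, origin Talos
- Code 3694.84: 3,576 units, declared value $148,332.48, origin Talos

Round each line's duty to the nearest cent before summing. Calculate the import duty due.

Line 1 (5057.33, Talos, 3,371 kg, $239,644.39):
Base rate for 5057.33 is 1%.
Origin Talos is the FTA partner but 5057.33 is not on the preference list; base rate stands.
The additional-duty order on 5057.33 targets Corar, not Talos; it does not apply.
Duty = $239,644.39 × 1% = $2,396.44.
Line 2 (3694.84, Talos, 3,576 units, $148,332.48):
Base rate for 3694.84 is 10.5% + $3.91/unit.
Origin Talos qualifies under the Drenune–Talos agreement and 3694.84 is covered: preferential rate 4.5% applies instead.
Duty = $148,332.48 × 4.5% = $6,674.96.
Total = $2,396.44 + $6,674.96 = $9,071.40.

$9,071.40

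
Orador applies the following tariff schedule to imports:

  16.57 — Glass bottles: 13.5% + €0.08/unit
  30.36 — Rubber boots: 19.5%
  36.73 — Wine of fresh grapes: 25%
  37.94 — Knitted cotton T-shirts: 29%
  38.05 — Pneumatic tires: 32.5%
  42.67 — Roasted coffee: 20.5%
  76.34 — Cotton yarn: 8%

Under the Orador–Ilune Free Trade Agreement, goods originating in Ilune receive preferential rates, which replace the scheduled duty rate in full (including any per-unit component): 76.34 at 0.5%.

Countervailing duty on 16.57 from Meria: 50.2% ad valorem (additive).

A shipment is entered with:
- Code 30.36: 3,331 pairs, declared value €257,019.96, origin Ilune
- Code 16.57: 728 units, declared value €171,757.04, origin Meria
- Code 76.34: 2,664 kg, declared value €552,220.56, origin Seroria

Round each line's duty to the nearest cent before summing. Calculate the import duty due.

€203,764.00

Line 1 (30.36, Ilune, 3,331 pairs, €257,019.96):
Base rate for 30.36 is 19.5%.
Origin Ilune is the FTA partner but 30.36 is not on the preference list; base rate stands.
Duty = €257,019.96 × 19.5% = €50,118.89.
Line 2 (16.57, Meria, 728 units, €171,757.04):
Base rate for 16.57 is 13.5% + €0.08/unit.
Additional duty on 16.57 from Meria: +50.2%. Applied ad valorem rate: 13.5% + 50.2% = 63.7%.
Duty = €171,757.04 × 63.7% + 728 × €0.08 = €109,467.47.
Line 3 (76.34, Seroria, 2,664 kg, €552,220.56):
Base rate for 76.34 is 8%.
76.34 has an FTA preferential rate, but origin Seroria is not Ilune; base rate stands.
Duty = €552,220.56 × 8% = €44,177.64.
Total = €50,118.89 + €109,467.47 + €44,177.64 = €203,764.00.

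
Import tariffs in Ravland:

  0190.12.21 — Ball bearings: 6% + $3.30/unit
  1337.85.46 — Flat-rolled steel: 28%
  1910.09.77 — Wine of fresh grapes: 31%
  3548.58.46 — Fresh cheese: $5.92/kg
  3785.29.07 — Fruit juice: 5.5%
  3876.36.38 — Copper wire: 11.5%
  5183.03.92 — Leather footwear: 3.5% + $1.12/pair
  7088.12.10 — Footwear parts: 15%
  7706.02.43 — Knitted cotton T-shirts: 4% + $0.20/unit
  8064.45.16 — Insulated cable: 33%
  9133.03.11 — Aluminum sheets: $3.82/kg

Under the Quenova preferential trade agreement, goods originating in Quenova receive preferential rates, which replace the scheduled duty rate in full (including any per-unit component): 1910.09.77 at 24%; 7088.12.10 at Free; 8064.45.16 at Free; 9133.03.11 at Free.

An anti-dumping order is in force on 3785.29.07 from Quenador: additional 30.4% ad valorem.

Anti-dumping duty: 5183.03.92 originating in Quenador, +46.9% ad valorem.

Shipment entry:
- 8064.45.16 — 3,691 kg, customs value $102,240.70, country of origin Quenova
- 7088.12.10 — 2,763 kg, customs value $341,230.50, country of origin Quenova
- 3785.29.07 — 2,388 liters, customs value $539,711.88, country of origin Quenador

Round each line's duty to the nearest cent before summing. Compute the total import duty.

Line 1 (8064.45.16, Quenova, 3,691 kg, $102,240.70):
Base rate for 8064.45.16 is 33%.
Origin Quenova qualifies under the Ravland–Quenova agreement and 8064.45.16 is covered: preferential rate Free applies instead.
Duty = $102,240.70 × 0% = $0.00.
Line 2 (7088.12.10, Quenova, 2,763 kg, $341,230.50):
Base rate for 7088.12.10 is 15%.
Origin Quenova qualifies under the Ravland–Quenova agreement and 7088.12.10 is covered: preferential rate Free applies instead.
Duty = $341,230.50 × 0% = $0.00.
Line 3 (3785.29.07, Quenador, 2,388 liters, $539,711.88):
Base rate for 3785.29.07 is 5.5%.
Additional duty on 3785.29.07 from Quenador: +30.4%. Applied ad valorem rate: 5.5% + 30.4% = 35.9%.
Duty = $539,711.88 × 35.9% = $193,756.56.
Total = $0.00 + $0.00 + $193,756.56 = $193,756.56.

$193,756.56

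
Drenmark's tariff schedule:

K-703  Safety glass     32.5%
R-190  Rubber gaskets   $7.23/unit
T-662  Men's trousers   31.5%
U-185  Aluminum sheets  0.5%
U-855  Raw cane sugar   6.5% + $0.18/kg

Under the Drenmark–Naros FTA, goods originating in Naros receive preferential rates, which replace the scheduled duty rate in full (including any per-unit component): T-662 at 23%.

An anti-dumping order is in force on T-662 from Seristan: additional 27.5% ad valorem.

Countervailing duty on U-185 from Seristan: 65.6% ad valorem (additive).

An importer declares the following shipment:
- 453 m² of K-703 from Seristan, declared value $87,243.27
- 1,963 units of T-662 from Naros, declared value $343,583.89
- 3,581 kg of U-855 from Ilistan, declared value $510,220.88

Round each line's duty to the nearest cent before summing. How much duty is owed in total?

$141,187.29

Line 1 (K-703, Seristan, 453 m², $87,243.27):
Base rate for K-703 is 32.5%.
Duty = $87,243.27 × 32.5% = $28,354.06.
Line 2 (T-662, Naros, 1,963 units, $343,583.89):
Base rate for T-662 is 31.5%.
Origin Naros qualifies under the Drenmark–Naros agreement and T-662 is covered: preferential rate 23% applies instead.
The additional-duty order on T-662 targets Seristan, not Naros; it does not apply.
Duty = $343,583.89 × 23% = $79,024.29.
Line 3 (U-855, Ilistan, 3,581 kg, $510,220.88):
Base rate for U-855 is 6.5% + $0.18/kg.
Duty = $510,220.88 × 6.5% + 3,581 × $0.18 = $33,808.94.
Total = $28,354.06 + $79,024.29 + $33,808.94 = $141,187.29.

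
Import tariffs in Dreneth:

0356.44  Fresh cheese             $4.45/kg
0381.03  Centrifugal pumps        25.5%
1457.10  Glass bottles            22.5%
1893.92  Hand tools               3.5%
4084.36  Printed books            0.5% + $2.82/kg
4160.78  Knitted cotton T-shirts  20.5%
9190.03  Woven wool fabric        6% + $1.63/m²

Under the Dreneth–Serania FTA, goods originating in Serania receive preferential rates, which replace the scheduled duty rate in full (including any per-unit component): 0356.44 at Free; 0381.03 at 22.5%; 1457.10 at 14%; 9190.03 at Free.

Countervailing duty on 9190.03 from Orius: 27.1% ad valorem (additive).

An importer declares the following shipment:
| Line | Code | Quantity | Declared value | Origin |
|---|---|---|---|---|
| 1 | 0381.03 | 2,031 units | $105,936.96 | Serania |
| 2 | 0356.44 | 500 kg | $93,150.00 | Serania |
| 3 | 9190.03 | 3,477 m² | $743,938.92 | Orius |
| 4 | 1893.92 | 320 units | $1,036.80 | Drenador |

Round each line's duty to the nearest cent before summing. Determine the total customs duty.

$275,783.40

Line 1 (0381.03, Serania, 2,031 units, $105,936.96):
Base rate for 0381.03 is 25.5%.
Origin Serania qualifies under the Dreneth–Serania agreement and 0381.03 is covered: preferential rate 22.5% applies instead.
Duty = $105,936.96 × 22.5% = $23,835.82.
Line 2 (0356.44, Serania, 500 kg, $93,150.00):
Base rate for 0356.44 is $4.45/kg.
Origin Serania qualifies under the Dreneth–Serania agreement and 0356.44 is covered: preferential rate Free applies instead.
Duty = $93,150.00 × 0% = $0.00.
Line 3 (9190.03, Orius, 3,477 m², $743,938.92):
Base rate for 9190.03 is 6% + $1.63/m².
9190.03 has an FTA preferential rate, but origin Orius is not Serania; base rate stands.
Additional duty on 9190.03 from Orius: +27.1%. Applied ad valorem rate: 6% + 27.1% = 33.1%.
Duty = $743,938.92 × 33.1% + 3,477 × $1.63 = $251,911.29.
Line 4 (1893.92, Drenador, 320 units, $1,036.80):
Base rate for 1893.92 is 3.5%.
Duty = $1,036.80 × 3.5% = $36.29.
Total = $23,835.82 + $0.00 + $251,911.29 + $36.29 = $275,783.40.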